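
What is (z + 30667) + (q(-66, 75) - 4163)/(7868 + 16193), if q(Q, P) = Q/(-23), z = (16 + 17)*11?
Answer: 17171999407/553403 ≈ 31030.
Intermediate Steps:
z = 363 (z = 33*11 = 363)
q(Q, P) = -Q/23 (q(Q, P) = Q*(-1/23) = -Q/23)
(z + 30667) + (q(-66, 75) - 4163)/(7868 + 16193) = (363 + 30667) + (-1/23*(-66) - 4163)/(7868 + 16193) = 31030 + (66/23 - 4163)/24061 = 31030 - 95683/23*1/24061 = 31030 - 95683/553403 = 17171999407/553403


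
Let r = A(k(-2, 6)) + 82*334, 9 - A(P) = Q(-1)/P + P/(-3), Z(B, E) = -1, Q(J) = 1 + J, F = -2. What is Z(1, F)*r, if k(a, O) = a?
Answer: -82189/3 ≈ -27396.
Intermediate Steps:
A(P) = 9 + P/3 (A(P) = 9 - ((1 - 1)/P + P/(-3)) = 9 - (0/P + P*(-⅓)) = 9 - (0 - P/3) = 9 - (-1)*P/3 = 9 + P/3)
r = 82189/3 (r = (9 + (⅓)*(-2)) + 82*334 = (9 - ⅔) + 27388 = 25/3 + 27388 = 82189/3 ≈ 27396.)
Z(1, F)*r = -1*82189/3 = -82189/3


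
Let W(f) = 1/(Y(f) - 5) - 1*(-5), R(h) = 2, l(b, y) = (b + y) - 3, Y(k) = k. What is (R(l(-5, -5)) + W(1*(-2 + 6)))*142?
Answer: 852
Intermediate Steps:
l(b, y) = -3 + b + y
W(f) = 5 + 1/(-5 + f) (W(f) = 1/(f - 5) - 1*(-5) = 1/(-5 + f) + 5 = 5 + 1/(-5 + f))
(R(l(-5, -5)) + W(1*(-2 + 6)))*142 = (2 + (-24 + 5*(1*(-2 + 6)))/(-5 + 1*(-2 + 6)))*142 = (2 + (-24 + 5*(1*4))/(-5 + 1*4))*142 = (2 + (-24 + 5*4)/(-5 + 4))*142 = (2 + (-24 + 20)/(-1))*142 = (2 - 1*(-4))*142 = (2 + 4)*142 = 6*142 = 852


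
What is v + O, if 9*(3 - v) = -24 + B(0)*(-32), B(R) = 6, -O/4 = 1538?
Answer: -6125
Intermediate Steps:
O = -6152 (O = -4*1538 = -6152)
v = 27 (v = 3 - (-24 + 6*(-32))/9 = 3 - (-24 - 192)/9 = 3 - ⅑*(-216) = 3 + 24 = 27)
v + O = 27 - 6152 = -6125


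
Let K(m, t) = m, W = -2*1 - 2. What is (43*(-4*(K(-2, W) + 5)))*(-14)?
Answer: 7224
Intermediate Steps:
W = -4 (W = -2 - 2 = -4)
(43*(-4*(K(-2, W) + 5)))*(-14) = (43*(-4*(-2 + 5)))*(-14) = (43*(-4*3))*(-14) = (43*(-12))*(-14) = -516*(-14) = 7224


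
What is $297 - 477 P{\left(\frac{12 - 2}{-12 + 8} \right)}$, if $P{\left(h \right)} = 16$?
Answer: $-7335$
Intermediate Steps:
$297 - 477 P{\left(\frac{12 - 2}{-12 + 8} \right)} = 297 - 7632 = -7335$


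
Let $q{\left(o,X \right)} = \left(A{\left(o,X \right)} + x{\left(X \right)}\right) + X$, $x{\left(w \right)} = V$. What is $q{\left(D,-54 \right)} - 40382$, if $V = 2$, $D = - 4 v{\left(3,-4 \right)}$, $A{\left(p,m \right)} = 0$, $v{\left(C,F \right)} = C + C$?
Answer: $-40434$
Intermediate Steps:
$v{\left(C,F \right)} = 2 C$
$D = -24$ ($D = - 4 \cdot 2 \cdot 3 = \left(-4\right) 6 = -24$)
$x{\left(w \right)} = 2$
$q{\left(o,X \right)} = 2 + X$ ($q{\left(o,X \right)} = \left(0 + 2\right) + X = 2 + X$)
$q{\left(D,-54 \right)} - 40382 = \left(2 - 54\right) - 40382 = -52 - 40382 = -40434$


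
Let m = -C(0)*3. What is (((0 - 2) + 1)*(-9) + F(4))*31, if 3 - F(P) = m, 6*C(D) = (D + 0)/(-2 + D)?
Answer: 372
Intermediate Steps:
C(D) = D/(6*(-2 + D)) (C(D) = ((D + 0)/(-2 + D))/6 = (D/(-2 + D))/6 = D/(6*(-2 + D)))
m = 0 (m = -0/(6*(-2 + 0))*3 = -0/(6*(-2))*3 = -0*(-1)/(6*2)*3 = -1*0*3 = 0*3 = 0)
F(P) = 3 (F(P) = 3 - 1*0 = 3 + 0 = 3)
(((0 - 2) + 1)*(-9) + F(4))*31 = (((0 - 2) + 1)*(-9) + 3)*31 = ((-2 + 1)*(-9) + 3)*31 = (-1*(-9) + 3)*31 = (9 + 3)*31 = 12*31 = 372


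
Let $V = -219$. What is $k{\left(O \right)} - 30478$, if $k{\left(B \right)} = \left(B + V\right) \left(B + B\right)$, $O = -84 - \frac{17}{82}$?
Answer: $\frac{69211979}{3362} \approx 20587.0$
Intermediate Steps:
$O = - \frac{6905}{82}$ ($O = -84 - 17 \cdot \frac{1}{82} = -84 - \frac{17}{82} = - \frac{6905}{82} \approx -84.207$)
$k{\left(B \right)} = 2 B \left(-219 + B\right)$ ($k{\left(B \right)} = \left(B - 219\right) \left(B + B\right) = \left(-219 + B\right) 2 B = 2 B \left(-219 + B\right)$)
$k{\left(O \right)} - 30478 = 2 \left(- \frac{6905}{82}\right) \left(-219 - \frac{6905}{82}\right) - 30478 = 2 \left(- \frac{6905}{82}\right) \left(- \frac{24863}{82}\right) - 30478 = \frac{171679015}{3362} - 30478 = \frac{69211979}{3362}$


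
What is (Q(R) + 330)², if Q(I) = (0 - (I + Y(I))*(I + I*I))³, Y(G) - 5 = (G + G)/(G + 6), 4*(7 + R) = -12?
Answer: 108900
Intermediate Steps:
R = -10 (R = -7 + (¼)*(-12) = -7 - 3 = -10)
Y(G) = 5 + 2*G/(6 + G) (Y(G) = 5 + (G + G)/(G + 6) = 5 + (2*G)/(6 + G) = 5 + 2*G/(6 + G))
Q(I) = -(I + I²)³*(I + (30 + 7*I)/(6 + I))³ (Q(I) = (0 - (I + (30 + 7*I)/(6 + I))*(I + I*I))³ = (0 - (I + (30 + 7*I)/(6 + I))*(I + I²))³ = (0 - (I + I²)*(I + (30 + 7*I)/(6 + I)))³ = (-(I + I²)*(I + (30 + 7*I)/(6 + I)))³ = -(I + I²)³*(I + (30 + 7*I)/(6 + I))³)
(Q(R) + 330)² = (-1*(-10)³*(1 - 10)³*(30 + (-10)² + 13*(-10))³/(6 - 10)³ + 330)² = (-1*(-1000)*(-9)³*(30 + 100 - 130)³/(-4)³ + 330)² = (-1*(-1000)*(-729)*(-1/64)*0³ + 330)² = (-1*(-1000)*(-729)*(-1/64)*0 + 330)² = (0 + 330)² = 330² = 108900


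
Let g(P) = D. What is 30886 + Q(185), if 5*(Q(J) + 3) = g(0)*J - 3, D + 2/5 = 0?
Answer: 154338/5 ≈ 30868.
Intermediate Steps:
D = -⅖ (D = -⅖ + 0 = -⅖ ≈ -0.40000)
g(P) = -⅖
Q(J) = -18/5 - 2*J/25 (Q(J) = -3 + (-2*J/5 - 3)/5 = -3 + (-3 - 2*J/5)/5 = -3 + (-⅗ - 2*J/25) = -18/5 - 2*J/25)
30886 + Q(185) = 30886 + (-18/5 - 2/25*185) = 30886 + (-18/5 - 74/5) = 30886 - 92/5 = 154338/5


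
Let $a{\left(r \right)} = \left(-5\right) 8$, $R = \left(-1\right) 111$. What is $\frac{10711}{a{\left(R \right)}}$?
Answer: $- \frac{10711}{40} \approx -267.77$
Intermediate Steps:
$R = -111$
$a{\left(r \right)} = -40$
$\frac{10711}{a{\left(R \right)}} = \frac{10711}{-40} = 10711 \left(- \frac{1}{40}\right) = - \frac{10711}{40}$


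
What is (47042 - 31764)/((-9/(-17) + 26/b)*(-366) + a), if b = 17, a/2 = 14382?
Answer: 129863/238089 ≈ 0.54544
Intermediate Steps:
a = 28764 (a = 2*14382 = 28764)
(47042 - 31764)/((-9/(-17) + 26/b)*(-366) + a) = (47042 - 31764)/((-9/(-17) + 26/17)*(-366) + 28764) = 15278/((-9*(-1/17) + 26*(1/17))*(-366) + 28764) = 15278/((9/17 + 26/17)*(-366) + 28764) = 15278/((35/17)*(-366) + 28764) = 15278/(-12810/17 + 28764) = 15278/(476178/17) = 15278*(17/476178) = 129863/238089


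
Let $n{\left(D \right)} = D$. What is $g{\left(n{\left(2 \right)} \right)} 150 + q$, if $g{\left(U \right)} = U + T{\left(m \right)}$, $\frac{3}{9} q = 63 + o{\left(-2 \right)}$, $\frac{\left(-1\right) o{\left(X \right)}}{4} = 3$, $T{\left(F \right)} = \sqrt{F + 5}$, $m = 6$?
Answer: $453 + 150 \sqrt{11} \approx 950.49$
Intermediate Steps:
$T{\left(F \right)} = \sqrt{5 + F}$
$o{\left(X \right)} = -12$ ($o{\left(X \right)} = \left(-4\right) 3 = -12$)
$q = 153$ ($q = 3 \left(63 - 12\right) = 3 \cdot 51 = 153$)
$g{\left(U \right)} = U + \sqrt{11}$ ($g{\left(U \right)} = U + \sqrt{5 + 6} = U + \sqrt{11}$)
$g{\left(n{\left(2 \right)} \right)} 150 + q = \left(2 + \sqrt{11}\right) 150 + 153 = \left(300 + 150 \sqrt{11}\right) + 153 = 453 + 150 \sqrt{11}$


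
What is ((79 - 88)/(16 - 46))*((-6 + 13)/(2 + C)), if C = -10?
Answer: -21/80 ≈ -0.26250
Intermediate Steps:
((79 - 88)/(16 - 46))*((-6 + 13)/(2 + C)) = ((79 - 88)/(16 - 46))*((-6 + 13)/(2 - 10)) = (-9/(-30))*(7/(-8)) = (-9*(-1/30))*(7*(-⅛)) = (3/10)*(-7/8) = -21/80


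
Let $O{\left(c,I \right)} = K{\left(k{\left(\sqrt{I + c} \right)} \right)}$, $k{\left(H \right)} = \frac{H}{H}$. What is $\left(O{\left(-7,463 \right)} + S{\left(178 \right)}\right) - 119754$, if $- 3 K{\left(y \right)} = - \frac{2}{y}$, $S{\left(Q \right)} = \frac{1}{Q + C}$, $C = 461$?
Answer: $- \frac{76522379}{639} \approx -1.1975 \cdot 10^{5}$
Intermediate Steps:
$k{\left(H \right)} = 1$
$S{\left(Q \right)} = \frac{1}{461 + Q}$ ($S{\left(Q \right)} = \frac{1}{Q + 461} = \frac{1}{461 + Q}$)
$K{\left(y \right)} = \frac{2}{3 y}$ ($K{\left(y \right)} = - \frac{\left(-2\right) \frac{1}{y}}{3} = \frac{2}{3 y}$)
$O{\left(c,I \right)} = \frac{2}{3}$ ($O{\left(c,I \right)} = \frac{2}{3 \cdot 1} = \frac{2}{3} \cdot 1 = \frac{2}{3}$)
$\left(O{\left(-7,463 \right)} + S{\left(178 \right)}\right) - 119754 = \left(\frac{2}{3} + \frac{1}{461 + 178}\right) - 119754 = \left(\frac{2}{3} + \frac{1}{639}\right) - 119754 = \frac{427}{639} - 119754 = - \frac{76522379}{639}$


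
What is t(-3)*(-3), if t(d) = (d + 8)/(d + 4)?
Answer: -15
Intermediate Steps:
t(d) = (8 + d)/(4 + d)
t(-3)*(-3) = ((8 - 3)/(4 - 3))*(-3) = (5/1)*(-3) = (1*5)*(-3) = 5*(-3) = -15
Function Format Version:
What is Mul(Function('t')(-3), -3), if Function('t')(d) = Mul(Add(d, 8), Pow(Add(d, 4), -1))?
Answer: -15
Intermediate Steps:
Function('t')(d) = Mul(Pow(Add(4, d), -1), Add(8, d)) (Function('t')(d) = Mul(Add(8, d), Pow(Add(4, d), -1)) = Mul(Pow(Add(4, d), -1), Add(8, d)))
Mul(Function('t')(-3), -3) = Mul(Mul(Pow(Add(4, -3), -1), Add(8, -3)), -3) = Mul(Mul(Pow(1, -1), 5), -3) = Mul(Mul(1, 5), -3) = Mul(5, -3) = -15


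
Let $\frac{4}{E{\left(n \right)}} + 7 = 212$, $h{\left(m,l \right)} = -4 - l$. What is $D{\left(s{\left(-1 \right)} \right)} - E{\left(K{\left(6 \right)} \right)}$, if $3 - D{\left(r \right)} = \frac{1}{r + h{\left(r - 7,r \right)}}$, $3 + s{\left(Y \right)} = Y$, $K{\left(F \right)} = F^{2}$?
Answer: $\frac{2649}{820} \approx 3.2305$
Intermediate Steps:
$s{\left(Y \right)} = -3 + Y$
$D{\left(r \right)} = \frac{13}{4}$ ($D{\left(r \right)} = 3 - \frac{1}{r - \left(4 + r\right)} = 3 - \frac{1}{-4} = 3 - - \frac{1}{4} = 3 + \frac{1}{4} = \frac{13}{4}$)
$E{\left(n \right)} = \frac{4}{205}$ ($E{\left(n \right)} = \frac{4}{-7 + 212} = \frac{4}{205}$)
$D{\left(s{\left(-1 \right)} \right)} - E{\left(K{\left(6 \right)} \right)} = \frac{13}{4} - \frac{4}{205} = \frac{2649}{820}$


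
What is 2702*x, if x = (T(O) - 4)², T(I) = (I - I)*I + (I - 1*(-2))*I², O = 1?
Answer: 2702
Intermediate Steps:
T(I) = I²*(2 + I) (T(I) = 0*I + (I + 2)*I² = 0 + (2 + I)*I² = 0 + I²*(2 + I) = I²*(2 + I))
x = 1 (x = (1²*(2 + 1) - 4)² = (1*3 - 4)² = (3 - 4)² = (-1)² = 1)
2702*x = 2702*1 = 2702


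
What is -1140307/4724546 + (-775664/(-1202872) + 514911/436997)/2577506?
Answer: -4389099337241152457639/18185069887444589619017 ≈ -0.24136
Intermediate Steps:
-1140307/4724546 + (-775664/(-1202872) + 514911/436997)/2577506 = -1140307*1/4724546 + (-775664*(-1/1202872) + 514911*(1/436997))*(1/2577506) = -1140307/4724546 + (96958/150359 + 514911/436997)*(1/2577506) = -1140307/4724546 + (10890168925/5973311993)*(1/2577506) = -1140307/4724546 + 10890168925/15396247501829458 = -4389099337241152457639/18185069887444589619017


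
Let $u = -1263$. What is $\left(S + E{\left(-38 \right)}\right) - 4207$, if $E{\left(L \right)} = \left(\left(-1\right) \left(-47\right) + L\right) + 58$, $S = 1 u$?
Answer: $-5403$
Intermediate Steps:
$S = -1263$ ($S = 1 \left(-1263\right) = -1263$)
$E{\left(L \right)} = 105 + L$ ($E{\left(L \right)} = \left(47 + L\right) + 58 = 105 + L$)
$\left(S + E{\left(-38 \right)}\right) - 4207 = \left(-1263 + \left(105 - 38\right)\right) - 4207 = \left(-1263 + 67\right) - 4207 = -1196 - 4207 = -5403$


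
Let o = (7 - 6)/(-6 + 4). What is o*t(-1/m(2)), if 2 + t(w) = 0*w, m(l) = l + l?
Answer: 1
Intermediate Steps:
m(l) = 2*l
t(w) = -2 (t(w) = -2 + 0*w = -2 + 0 = -2)
o = -½ (o = 1/(-2) = 1*(-½) = -½ ≈ -0.50000)
o*t(-1/m(2)) = -½*(-2) = 1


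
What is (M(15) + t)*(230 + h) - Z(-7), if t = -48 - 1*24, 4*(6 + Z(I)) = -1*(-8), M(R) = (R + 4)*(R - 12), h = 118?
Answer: -5216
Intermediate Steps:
M(R) = (-12 + R)*(4 + R) (M(R) = (4 + R)*(-12 + R) = (-12 + R)*(4 + R))
Z(I) = -4 (Z(I) = -6 + (-1*(-8))/4 = -6 + (1/4)*8 = -6 + 2 = -4)
t = -72 (t = -48 - 24 = -72)
(M(15) + t)*(230 + h) - Z(-7) = ((-48 + 15**2 - 8*15) - 72)*(230 + 118) - 1*(-4) = ((-48 + 225 - 120) - 72)*348 + 4 = (57 - 72)*348 + 4 = -15*348 + 4 = -5220 + 4 = -5216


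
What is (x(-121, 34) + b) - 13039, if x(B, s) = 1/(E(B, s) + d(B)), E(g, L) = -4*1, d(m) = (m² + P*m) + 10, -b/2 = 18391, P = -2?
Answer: -741784868/14889 ≈ -49821.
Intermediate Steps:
b = -36782 (b = -2*18391 = -36782)
d(m) = 10 + m² - 2*m (d(m) = (m² - 2*m) + 10 = 10 + m² - 2*m)
E(g, L) = -4
x(B, s) = 1/(6 + B² - 2*B) (x(B, s) = 1/(-4 + (10 + B² - 2*B)) = 1/(6 + B² - 2*B))
(x(-121, 34) + b) - 13039 = (1/(6 + (-121)² - 2*(-121)) - 36782) - 13039 = (1/(6 + 14641 + 242) - 36782) - 13039 = (1/14889 - 36782) - 13039 = -547647197/14889 - 13039 = -741784868/14889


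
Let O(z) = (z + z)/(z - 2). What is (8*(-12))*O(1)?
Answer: 192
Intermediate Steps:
O(z) = 2*z/(-2 + z) (O(z) = (2*z)/(-2 + z) = 2*z/(-2 + z))
(8*(-12))*O(1) = (8*(-12))*(2*1/(-2 + 1)) = -192/(-1) = -192*(-1) = -96*(-2) = 192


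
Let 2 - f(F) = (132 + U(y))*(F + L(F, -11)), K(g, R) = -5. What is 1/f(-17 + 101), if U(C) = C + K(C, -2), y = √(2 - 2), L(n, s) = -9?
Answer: -1/9523 ≈ -0.00010501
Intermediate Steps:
y = 0 (y = √0 = 0)
U(C) = -5 + C (U(C) = C - 5 = -5 + C)
f(F) = 1145 - 127*F (f(F) = 2 - (132 + (-5 + 0))*(F - 9) = 2 - (132 - 5)*(-9 + F) = 2 - 127*(-9 + F) = 2 - (-1143 + 127*F) = 2 + (1143 - 127*F) = 1145 - 127*F)
1/f(-17 + 101) = 1/(1145 - 127*(-17 + 101)) = 1/(1145 - 127*84) = 1/(1145 - 10668) = 1/(-9523) = -1/9523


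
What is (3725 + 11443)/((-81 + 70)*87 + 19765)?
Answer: 1896/2351 ≈ 0.80647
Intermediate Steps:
(3725 + 11443)/((-81 + 70)*87 + 19765) = 15168/(-11*87 + 19765) = 15168/(-957 + 19765) = 15168/18808 = 15168*(1/18808) = 1896/2351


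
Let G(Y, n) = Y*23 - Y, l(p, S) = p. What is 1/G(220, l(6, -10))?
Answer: 1/4840 ≈ 0.00020661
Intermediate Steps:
G(Y, n) = 22*Y (G(Y, n) = 23*Y - Y = 22*Y)
1/G(220, l(6, -10)) = 1/(22*220) = 1/4840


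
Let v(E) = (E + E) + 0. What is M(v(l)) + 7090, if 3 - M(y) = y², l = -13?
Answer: 6417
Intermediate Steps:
v(E) = 2*E (v(E) = 2*E + 0 = 2*E)
M(y) = 3 - y²
M(v(l)) + 7090 = (3 - (2*(-13))²) + 7090 = (3 - 1*(-26)²) + 7090 = (3 - 1*676) + 7090 = (3 - 676) + 7090 = -673 + 7090 = 6417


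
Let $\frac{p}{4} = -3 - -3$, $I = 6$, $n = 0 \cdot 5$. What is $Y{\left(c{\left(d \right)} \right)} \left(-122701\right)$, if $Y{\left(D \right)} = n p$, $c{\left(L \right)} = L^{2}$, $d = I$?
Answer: $0$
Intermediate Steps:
$n = 0$
$d = 6$
$p = 0$ ($p = 4 \left(-3 - -3\right) = 4 \left(-3 + 3\right) = 4 \cdot 0 = 0$)
$Y{\left(D \right)} = 0$ ($Y{\left(D \right)} = 0 \cdot 0 = 0$)
$Y{\left(c{\left(d \right)} \right)} \left(-122701\right) = 0 \left(-122701\right) = 0$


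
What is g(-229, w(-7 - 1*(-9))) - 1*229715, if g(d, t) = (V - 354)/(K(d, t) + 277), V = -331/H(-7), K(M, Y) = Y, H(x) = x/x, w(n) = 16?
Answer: -67307180/293 ≈ -2.2972e+5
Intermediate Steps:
H(x) = 1
V = -331 (V = -331/1 = -331*1 = -331)
g(d, t) = -685/(277 + t) (g(d, t) = (-331 - 354)/(t + 277) = -685/(277 + t))
g(-229, w(-7 - 1*(-9))) - 1*229715 = -685/(277 + 16) - 1*229715 = -685/293 - 229715 = -67307180/293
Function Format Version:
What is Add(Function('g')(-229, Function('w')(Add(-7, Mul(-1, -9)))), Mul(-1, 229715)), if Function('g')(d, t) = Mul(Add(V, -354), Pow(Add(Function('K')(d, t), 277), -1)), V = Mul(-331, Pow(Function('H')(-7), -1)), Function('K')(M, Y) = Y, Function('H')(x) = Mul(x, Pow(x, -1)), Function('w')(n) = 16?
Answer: Rational(-67307180, 293) ≈ -2.2972e+5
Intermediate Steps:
Function('H')(x) = 1
V = -331 (V = Mul(-331, Pow(1, -1)) = Mul(-331, 1) = -331)
Function('g')(d, t) = Mul(-685, Pow(Add(277, t), -1)) (Function('g')(d, t) = Mul(Add(-331, -354), Pow(Add(t, 277), -1)) = Mul(-685, Pow(Add(277, t), -1)))
Add(Function('g')(-229, Function('w')(Add(-7, Mul(-1, -9)))), Mul(-1, 229715)) = Add(Mul(-685, Pow(Add(277, 16), -1)), Mul(-1, 229715)) = Add(Mul(-685, Pow(293, -1)), -229715) = Add(Mul(-685, Rational(1, 293)), -229715) = Add(Rational(-685, 293), -229715) = Rational(-67307180, 293)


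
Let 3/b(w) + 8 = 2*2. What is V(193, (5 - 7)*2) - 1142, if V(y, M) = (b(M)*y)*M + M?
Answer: -567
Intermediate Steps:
b(w) = -3/4 (b(w) = 3/(-8 + 2*2) = 3/(-8 + 4) = 3/(-4) = 3*(-1/4) = -3/4)
V(y, M) = M - 3*M*y/4 (V(y, M) = (-3*y/4)*M + M = -3*M*y/4 + M = M - 3*M*y/4)
V(193, (5 - 7)*2) - 1142 = ((5 - 7)*2)*(4 - 3*193)/4 - 1142 = (-2*2)*(4 - 579)/4 - 1142 = (1/4)*(-4)*(-575) - 1142 = 575 - 1142 = -567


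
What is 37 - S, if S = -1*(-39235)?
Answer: -39198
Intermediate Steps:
S = 39235
37 - S = 37 - 1*39235 = 37 - 39235 = -39198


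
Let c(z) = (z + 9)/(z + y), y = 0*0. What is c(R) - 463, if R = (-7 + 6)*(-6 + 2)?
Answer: -1839/4 ≈ -459.75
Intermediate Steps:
y = 0
R = 4 (R = -1*(-4) = 4)
c(z) = (9 + z)/z (c(z) = (z + 9)/(z + 0) = (9 + z)/z)
c(R) - 463 = (9 + 4)/4 - 463 = (¼)*13 - 463 = 13/4 - 463 = -1839/4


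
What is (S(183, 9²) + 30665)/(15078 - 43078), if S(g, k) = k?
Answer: -15373/14000 ≈ -1.0981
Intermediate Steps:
(S(183, 9²) + 30665)/(15078 - 43078) = (9² + 30665)/(15078 - 43078) = (81 + 30665)/(-28000) = 30746*(-1/28000) = -15373/14000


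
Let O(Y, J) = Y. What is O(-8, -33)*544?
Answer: -4352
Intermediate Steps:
O(-8, -33)*544 = -8*544 = -4352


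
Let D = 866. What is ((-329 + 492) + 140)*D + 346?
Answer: 262744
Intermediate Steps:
((-329 + 492) + 140)*D + 346 = ((-329 + 492) + 140)*866 + 346 = (163 + 140)*866 + 346 = 303*866 + 346 = 262398 + 346 = 262744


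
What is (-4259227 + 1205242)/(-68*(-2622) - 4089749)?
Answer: 3053985/3911453 ≈ 0.78078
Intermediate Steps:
(-4259227 + 1205242)/(-68*(-2622) - 4089749) = -3053985/(178296 - 4089749) = -3053985/(-3911453) = -3053985*(-1/3911453) = 3053985/3911453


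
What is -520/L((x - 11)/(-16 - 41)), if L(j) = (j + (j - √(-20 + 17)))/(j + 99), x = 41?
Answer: 19458400/1483 - 18485480*I*√3/1483 ≈ 13121.0 - 21590.0*I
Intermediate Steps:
L(j) = (2*j - I*√3)/(99 + j) (L(j) = (j + (j - √(-3)))/(99 + j) = (j + (j - I*√3))/(99 + j) = (2*j - I*√3)/(99 + j))
-520/L((x - 11)/(-16 - 41)) = -520*(99 + (41 - 11)/(-16 - 41))/(2*((41 - 11)/(-16 - 41)) - I*√3) = -520*(99 + 30/(-57))/(2*(30/(-57)) - I*√3) = -520*(99 + 30*(-1/57))/(2*(30*(-1/57)) - I*√3) = -520*(99 - 10/19)/(2*(-10/19) - I*√3) = -520*1871/(19*(-20/19 - I*√3)) = -520/(-20/1871 - 19*I*√3/1871)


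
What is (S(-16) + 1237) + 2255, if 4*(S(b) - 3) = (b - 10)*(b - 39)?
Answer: 7705/2 ≈ 3852.5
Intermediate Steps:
S(b) = 3 + (-39 + b)*(-10 + b)/4 (S(b) = 3 + ((b - 10)*(b - 39))/4 = 3 + ((-10 + b)*(-39 + b))/4 = 3 + ((-39 + b)*(-10 + b))/4 = 3 + (-39 + b)*(-10 + b)/4)
(S(-16) + 1237) + 2255 = ((201/2 - 49/4*(-16) + (¼)*(-16)²) + 1237) + 2255 = ((201/2 + 196 + (¼)*256) + 1237) + 2255 = ((201/2 + 196 + 64) + 1237) + 2255 = (721/2 + 1237) + 2255 = 3195/2 + 2255 = 7705/2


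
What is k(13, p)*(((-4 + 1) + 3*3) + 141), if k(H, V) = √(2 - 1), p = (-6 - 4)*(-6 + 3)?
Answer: 147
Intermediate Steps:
p = 30 (p = -10*(-3) = 30)
k(H, V) = 1 (k(H, V) = √1 = 1)
k(13, p)*(((-4 + 1) + 3*3) + 141) = 1*(((-4 + 1) + 3*3) + 141) = 1*((-3 + 9) + 141) = 1*(6 + 141) = 1*147 = 147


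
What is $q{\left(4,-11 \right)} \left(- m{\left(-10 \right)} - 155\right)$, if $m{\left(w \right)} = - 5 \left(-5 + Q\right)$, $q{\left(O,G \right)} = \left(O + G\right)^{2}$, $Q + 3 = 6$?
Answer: $-8085$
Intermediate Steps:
$Q = 3$ ($Q = -3 + 6 = 3$)
$q{\left(O,G \right)} = \left(G + O\right)^{2}$
$m{\left(w \right)} = 10$ ($m{\left(w \right)} = - 5 \left(-5 + 3\right) = \left(-5\right) \left(-2\right) = 10$)
$q{\left(4,-11 \right)} \left(- m{\left(-10 \right)} - 155\right) = \left(-11 + 4\right)^{2} \left(\left(-1\right) 10 - 155\right) = \left(-7\right)^{2} \left(-10 - 155\right) = 49 \left(-165\right) = -8085$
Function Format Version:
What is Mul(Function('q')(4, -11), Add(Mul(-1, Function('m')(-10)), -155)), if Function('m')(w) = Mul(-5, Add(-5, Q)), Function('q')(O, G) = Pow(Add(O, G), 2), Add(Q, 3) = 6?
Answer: -8085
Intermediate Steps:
Q = 3 (Q = Add(-3, 6) = 3)
Function('q')(O, G) = Pow(Add(G, O), 2)
Function('m')(w) = 10 (Function('m')(w) = Mul(-5, Add(-5, 3)) = Mul(-5, -2) = 10)
Mul(Function('q')(4, -11), Add(Mul(-1, Function('m')(-10)), -155)) = Mul(Pow(Add(-11, 4), 2), Add(Mul(-1, 10), -155)) = Mul(Pow(-7, 2), Add(-10, -155)) = Mul(49, -165) = -8085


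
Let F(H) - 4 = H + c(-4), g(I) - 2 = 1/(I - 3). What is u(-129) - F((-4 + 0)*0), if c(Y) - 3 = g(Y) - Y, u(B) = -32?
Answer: -314/7 ≈ -44.857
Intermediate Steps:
g(I) = 2 + 1/(-3 + I) (g(I) = 2 + 1/(I - 3) = 2 + 1/(-3 + I))
c(Y) = 3 - Y + (-5 + 2*Y)/(-3 + Y) (c(Y) = 3 + ((-5 + 2*Y)/(-3 + Y) - Y) = 3 + (-Y + (-5 + 2*Y)/(-3 + Y)) = 3 - Y + (-5 + 2*Y)/(-3 + Y))
F(H) = 90/7 + H (F(H) = 4 + (H + (-14 - 1*(-4)² + 8*(-4))/(-3 - 4)) = 4 + (H + (-14 - 1*16 - 32)/(-7)) = 4 + (H - (-14 - 16 - 32)/7) = 4 + (H - ⅐*(-62)) = 4 + (H + 62/7) = 4 + (62/7 + H) = 90/7 + H)
u(-129) - F((-4 + 0)*0) = -32 - (90/7 + (-4 + 0)*0) = -32 - (90/7 - 4*0) = -32 - (90/7 + 0) = -32 - 1*90/7 = -32 - 90/7 = -314/7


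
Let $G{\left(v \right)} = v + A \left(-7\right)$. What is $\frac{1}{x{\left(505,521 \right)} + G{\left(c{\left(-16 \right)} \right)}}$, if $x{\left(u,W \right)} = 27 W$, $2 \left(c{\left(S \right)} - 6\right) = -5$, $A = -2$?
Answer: $\frac{2}{28169} \approx 7.1 \cdot 10^{-5}$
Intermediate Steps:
$c{\left(S \right)} = \frac{7}{2}$ ($c{\left(S \right)} = 6 + \frac{1}{2} \left(-5\right) = 6 - \frac{5}{2} = \frac{7}{2}$)
$G{\left(v \right)} = 14 + v$ ($G{\left(v \right)} = v - -14 = v + 14 = 14 + v$)
$\frac{1}{x{\left(505,521 \right)} + G{\left(c{\left(-16 \right)} \right)}} = \frac{1}{27 \cdot 521 + \left(14 + \frac{7}{2}\right)} = \frac{1}{14067 + \frac{35}{2}} = \frac{1}{\frac{28169}{2}} = \frac{2}{28169}$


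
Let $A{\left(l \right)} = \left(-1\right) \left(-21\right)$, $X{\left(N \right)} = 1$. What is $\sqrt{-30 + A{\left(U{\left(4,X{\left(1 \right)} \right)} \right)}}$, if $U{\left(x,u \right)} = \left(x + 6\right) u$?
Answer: $3 i \approx 3.0 i$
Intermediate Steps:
$U{\left(x,u \right)} = u \left(6 + x\right)$ ($U{\left(x,u \right)} = \left(6 + x\right) u = u \left(6 + x\right)$)
$A{\left(l \right)} = 21$
$\sqrt{-30 + A{\left(U{\left(4,X{\left(1 \right)} \right)} \right)}} = \sqrt{-30 + 21} = \sqrt{-9} = 3 i$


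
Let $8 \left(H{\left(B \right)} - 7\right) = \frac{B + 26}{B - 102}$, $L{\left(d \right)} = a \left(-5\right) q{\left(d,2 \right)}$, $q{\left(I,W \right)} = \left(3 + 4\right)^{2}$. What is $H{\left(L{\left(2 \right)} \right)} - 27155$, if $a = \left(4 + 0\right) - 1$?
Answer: $- \frac{181782299}{6696} \approx -27148.0$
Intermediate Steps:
$q{\left(I,W \right)} = 49$ ($q{\left(I,W \right)} = 7^{2} = 49$)
$a = 3$ ($a = 4 - 1 = 3$)
$L{\left(d \right)} = -735$ ($L{\left(d \right)} = 3 \left(-5\right) 49 = \left(-15\right) 49 = -735$)
$H{\left(B \right)} = 7 + \frac{26 + B}{8 \left(-102 + B\right)}$ ($H{\left(B \right)} = 7 + \frac{\left(B + 26\right) \frac{1}{B - 102}}{8} = 7 + \frac{\left(26 + B\right) \frac{1}{-102 + B}}{8} = 7 + \frac{\frac{1}{-102 + B} \left(26 + B\right)}{8} = 7 + \frac{26 + B}{8 \left(-102 + B\right)}$)
$H{\left(L{\left(2 \right)} \right)} - 27155 = \frac{-5686 + 57 \left(-735\right)}{8 \left(-102 - 735\right)} - 27155 = \frac{-5686 - 41895}{8 \left(-837\right)} - 27155 = \frac{1}{8} \left(- \frac{1}{837}\right) \left(-47581\right) - 27155 = \frac{47581}{6696} - 27155 = - \frac{181782299}{6696}$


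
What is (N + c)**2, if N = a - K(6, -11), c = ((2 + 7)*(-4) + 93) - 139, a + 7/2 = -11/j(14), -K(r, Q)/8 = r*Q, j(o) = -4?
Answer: 5968249/16 ≈ 3.7302e+5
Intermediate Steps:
K(r, Q) = -8*Q*r (K(r, Q) = -8*r*Q = -8*Q*r)
a = -3/4 (a = -7/2 - 11/(-4) = -7/2 - 11*(-1/4) = -7/2 + 11/4 = -3/4 ≈ -0.75000)
c = -82 (c = (9*(-4) + 93) - 139 = (-36 + 93) - 139 = 57 - 139 = -82)
N = -2115/4 (N = -3/4 - (-8)*(-11)*6 = -3/4 - 1*528 = -3/4 - 528 = -2115/4 ≈ -528.75)
(N + c)**2 = (-2115/4 - 82)**2 = (-2443/4)**2 = 5968249/16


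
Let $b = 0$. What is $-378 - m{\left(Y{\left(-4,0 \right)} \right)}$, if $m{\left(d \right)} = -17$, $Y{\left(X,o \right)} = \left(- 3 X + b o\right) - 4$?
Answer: $-361$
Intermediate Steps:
$Y{\left(X,o \right)} = -4 - 3 X$ ($Y{\left(X,o \right)} = \left(- 3 X + 0 o\right) - 4 = \left(- 3 X + 0\right) - 4 = - 3 X - 4 = -4 - 3 X$)
$-378 - m{\left(Y{\left(-4,0 \right)} \right)} = -378 - -17 = -378 + 17 = -361$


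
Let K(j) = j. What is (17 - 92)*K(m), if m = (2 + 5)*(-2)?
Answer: 1050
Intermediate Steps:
m = -14 (m = 7*(-2) = -14)
(17 - 92)*K(m) = (17 - 92)*(-14) = -75*(-14) = 1050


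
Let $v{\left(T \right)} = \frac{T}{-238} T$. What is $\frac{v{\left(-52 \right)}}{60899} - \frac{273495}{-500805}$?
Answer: $\frac{132089065349}{241954954647} \approx 0.54592$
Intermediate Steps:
$v{\left(T \right)} = - \frac{T^{2}}{238}$ ($v{\left(T \right)} = T \left(- \frac{1}{238}\right) T = - \frac{T}{238} T = - \frac{T^{2}}{238}$)
$\frac{v{\left(-52 \right)}}{60899} - \frac{273495}{-500805} = \frac{\left(- \frac{1}{238}\right) \left(-52\right)^{2}}{60899} - \frac{273495}{-500805} = \left(- \frac{1}{238}\right) 2704 \cdot \frac{1}{60899} - - \frac{18233}{33387} = \left(- \frac{1352}{119}\right) \frac{1}{60899} + \frac{18233}{33387} = - \frac{1352}{7246981} + \frac{18233}{33387} = \frac{132089065349}{241954954647}$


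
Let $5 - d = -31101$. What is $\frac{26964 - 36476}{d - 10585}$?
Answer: $- \frac{9512}{20521} \approx -0.46353$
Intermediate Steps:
$d = 31106$ ($d = 5 - -31101 = 5 + 31101 = 31106$)
$\frac{26964 - 36476}{d - 10585} = \frac{26964 - 36476}{31106 - 10585} = - \frac{9512}{20521}$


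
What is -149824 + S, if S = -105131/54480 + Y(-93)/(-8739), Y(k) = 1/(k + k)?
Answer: -2211299223396679/14759122320 ≈ -1.4983e+5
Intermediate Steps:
Y(k) = 1/(2*k)
S = -28480924999/14759122320 (S = -105131/54480 + ((1/2)/(-93))/(-8739) = -105131*1/54480 + ((1/2)*(-1/93))*(-1/8739) = -105131/54480 - 1/186*(-1/8739) = -105131/54480 + 1/1625454 = -28480924999/14759122320 ≈ -1.9297)
-149824 + S = -149824 - 28480924999/14759122320 = -2211299223396679/14759122320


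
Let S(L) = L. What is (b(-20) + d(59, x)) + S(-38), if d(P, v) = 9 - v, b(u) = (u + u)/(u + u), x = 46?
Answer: -74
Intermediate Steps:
b(u) = 1 (b(u) = (2*u)/((2*u)) = (2*u)*(1/(2*u)) = 1)
(b(-20) + d(59, x)) + S(-38) = (1 + (9 - 1*46)) - 38 = (1 + (9 - 46)) - 38 = (1 - 37) - 38 = -36 - 38 = -74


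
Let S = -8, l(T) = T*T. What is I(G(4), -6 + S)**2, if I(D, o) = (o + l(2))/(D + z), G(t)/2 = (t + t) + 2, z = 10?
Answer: 1/9 ≈ 0.11111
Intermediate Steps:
l(T) = T**2
G(t) = 4 + 4*t (G(t) = 2*((t + t) + 2) = 2*(2*t + 2) = 2*(2 + 2*t) = 4 + 4*t)
I(D, o) = (4 + o)/(10 + D) (I(D, o) = (o + 2**2)/(D + 10) = (o + 4)/(10 + D) = (4 + o)/(10 + D))
I(G(4), -6 + S)**2 = ((4 + (-6 - 8))/(10 + (4 + 4*4)))**2 = ((4 - 14)/(10 + (4 + 16)))**2 = (-10/(10 + 20))**2 = (-10/30)**2 = ((1/30)*(-10))**2 = (-1/3)**2 = 1/9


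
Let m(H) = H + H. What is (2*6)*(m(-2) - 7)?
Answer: -132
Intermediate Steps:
m(H) = 2*H
(2*6)*(m(-2) - 7) = (2*6)*(2*(-2) - 7) = 12*(-4 - 7) = 12*(-11) = -132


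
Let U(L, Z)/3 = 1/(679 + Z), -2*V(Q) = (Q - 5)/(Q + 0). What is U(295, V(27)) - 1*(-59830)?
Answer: 1096205341/18322 ≈ 59830.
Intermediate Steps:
V(Q) = -(-5 + Q)/(2*Q) (V(Q) = -(Q - 5)/(2*(Q + 0)) = -(-5 + Q)/(2*Q))
U(L, Z) = 3/(679 + Z)
U(295, V(27)) - 1*(-59830) = 3/(679 + (½)*(5 - 1*27)/27) - 1*(-59830) = 3/(679 + (½)*(1/27)*(5 - 27)) + 59830 = 3/(679 + (½)*(1/27)*(-22)) + 59830 = 3/(679 - 11/27) + 59830 = 3/(18322/27) + 59830 = 3*(27/18322) + 59830 = 81/18322 + 59830 = 1096205341/18322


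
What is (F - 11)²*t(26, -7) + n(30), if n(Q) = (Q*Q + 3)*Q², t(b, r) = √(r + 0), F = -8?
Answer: 812700 + 361*I*√7 ≈ 8.127e+5 + 955.12*I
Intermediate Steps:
t(b, r) = √r
n(Q) = Q²*(3 + Q²) (n(Q) = (Q² + 3)*Q² = (3 + Q²)*Q² = Q²*(3 + Q²))
(F - 11)²*t(26, -7) + n(30) = (-8 - 11)²*√(-7) + 30²*(3 + 30²) = (-19)²*(I*√7) + 900*(3 + 900) = 361*(I*√7) + 900*903 = 361*I*√7 + 812700 = 812700 + 361*I*√7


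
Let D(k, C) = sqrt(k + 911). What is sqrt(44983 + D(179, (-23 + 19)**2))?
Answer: sqrt(44983 + sqrt(1090)) ≈ 212.17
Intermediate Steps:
D(k, C) = sqrt(911 + k)
sqrt(44983 + D(179, (-23 + 19)**2)) = sqrt(44983 + sqrt(911 + 179)) = sqrt(44983 + sqrt(1090))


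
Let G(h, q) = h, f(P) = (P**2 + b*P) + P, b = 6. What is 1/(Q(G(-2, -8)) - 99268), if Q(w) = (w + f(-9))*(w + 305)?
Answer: -1/94420 ≈ -1.0591e-5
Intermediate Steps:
f(P) = P**2 + 7*P (f(P) = (P**2 + 6*P) + P = P**2 + 7*P)
Q(w) = (18 + w)*(305 + w) (Q(w) = (w - 9*(7 - 9))*(w + 305) = (w - 9*(-2))*(305 + w) = (w + 18)*(305 + w) = (18 + w)*(305 + w))
1/(Q(G(-2, -8)) - 99268) = 1/((5490 + (-2)**2 + 323*(-2)) - 99268) = 1/((5490 + 4 - 646) - 99268) = 1/(4848 - 99268) = 1/(-94420) = -1/94420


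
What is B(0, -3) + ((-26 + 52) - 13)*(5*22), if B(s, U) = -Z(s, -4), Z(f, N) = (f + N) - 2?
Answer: 1436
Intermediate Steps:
Z(f, N) = -2 + N + f (Z(f, N) = (N + f) - 2 = -2 + N + f)
B(s, U) = 6 - s (B(s, U) = -(-2 - 4 + s) = -(-6 + s) = 6 - s)
B(0, -3) + ((-26 + 52) - 13)*(5*22) = (6 - 1*0) + ((-26 + 52) - 13)*(5*22) = (6 + 0) + (26 - 13)*110 = 6 + 13*110 = 6 + 1430 = 1436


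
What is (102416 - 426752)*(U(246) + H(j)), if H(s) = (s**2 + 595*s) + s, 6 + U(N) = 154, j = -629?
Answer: -6780244080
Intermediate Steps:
U(N) = 148 (U(N) = -6 + 154 = 148)
H(s) = s**2 + 596*s
(102416 - 426752)*(U(246) + H(j)) = (102416 - 426752)*(148 - 629*(596 - 629)) = -324336*(148 - 629*(-33)) = -324336*(148 + 20757) = -324336*20905 = -6780244080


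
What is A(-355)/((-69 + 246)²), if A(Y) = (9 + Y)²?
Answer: 119716/31329 ≈ 3.8213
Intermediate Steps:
A(-355)/((-69 + 246)²) = (9 - 355)²/((-69 + 246)²) = (-346)²/(177²) = 119716/31329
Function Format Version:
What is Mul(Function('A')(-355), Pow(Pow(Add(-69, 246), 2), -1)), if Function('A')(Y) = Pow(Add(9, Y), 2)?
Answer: Rational(119716, 31329) ≈ 3.8213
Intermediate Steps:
Mul(Function('A')(-355), Pow(Pow(Add(-69, 246), 2), -1)) = Mul(Pow(Add(9, -355), 2), Pow(Pow(Add(-69, 246), 2), -1)) = Mul(Pow(-346, 2), Pow(Pow(177, 2), -1)) = Mul(119716, Pow(31329, -1)) = Mul(119716, Rational(1, 31329)) = Rational(119716, 31329)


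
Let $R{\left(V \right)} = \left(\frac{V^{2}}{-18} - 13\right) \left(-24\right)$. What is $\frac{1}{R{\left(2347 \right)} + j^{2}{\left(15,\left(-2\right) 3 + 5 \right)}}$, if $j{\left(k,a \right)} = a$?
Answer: $\frac{3}{22034575} \approx 1.3615 \cdot 10^{-7}$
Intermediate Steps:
$R{\left(V \right)} = 312 + \frac{4 V^{2}}{3}$ ($R{\left(V \right)} = \left(- \frac{V^{2}}{18} - 13\right) \left(-24\right) = \left(-13 - \frac{V^{2}}{18}\right) \left(-24\right) = 312 + \frac{4 V^{2}}{3}$)
$\frac{1}{R{\left(2347 \right)} + j^{2}{\left(15,\left(-2\right) 3 + 5 \right)}} = \frac{1}{\left(312 + \frac{4 \cdot 2347^{2}}{3}\right) + \left(\left(-2\right) 3 + 5\right)^{2}} = \frac{1}{\left(312 + \frac{4}{3} \cdot 5508409\right) + \left(-6 + 5\right)^{2}} = \frac{1}{\left(312 + \frac{22033636}{3}\right) + \left(-1\right)^{2}} = \frac{1}{\frac{22034572}{3} + 1} = \frac{1}{\frac{22034575}{3}} = \frac{3}{22034575}$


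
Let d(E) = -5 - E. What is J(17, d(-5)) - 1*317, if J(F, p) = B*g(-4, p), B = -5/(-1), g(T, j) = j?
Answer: -317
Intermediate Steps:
B = 5 (B = -5*(-1) = 5)
J(F, p) = 5*p
J(17, d(-5)) - 1*317 = 5*(-5 - 1*(-5)) - 1*317 = 5*(-5 + 5) - 317 = 5*0 - 317 = 0 - 317 = -317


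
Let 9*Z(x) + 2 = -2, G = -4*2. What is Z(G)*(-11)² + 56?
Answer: 20/9 ≈ 2.2222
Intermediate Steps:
G = -8
Z(x) = -4/9 (Z(x) = -2/9 + (⅑)*(-2) = -2/9 - 2/9 = -4/9)
Z(G)*(-11)² + 56 = -4/9*(-11)² + 56 = -4/9*121 + 56 = -484/9 + 56 = 20/9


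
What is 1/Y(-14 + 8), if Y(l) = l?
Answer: -1/6 ≈ -0.16667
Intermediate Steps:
1/Y(-14 + 8) = 1/(-14 + 8) = 1/(-6) = -1/6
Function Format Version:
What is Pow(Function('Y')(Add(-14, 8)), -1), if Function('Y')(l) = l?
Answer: Rational(-1, 6) ≈ -0.16667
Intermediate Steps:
Pow(Function('Y')(Add(-14, 8)), -1) = Pow(Add(-14, 8), -1) = Pow(-6, -1) = Rational(-1, 6)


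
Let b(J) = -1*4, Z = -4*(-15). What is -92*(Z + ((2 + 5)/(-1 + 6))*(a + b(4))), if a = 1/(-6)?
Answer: -14950/3 ≈ -4983.3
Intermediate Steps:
Z = 60
a = -⅙ ≈ -0.16667
b(J) = -4
-92*(Z + ((2 + 5)/(-1 + 6))*(a + b(4))) = -92*(60 + ((2 + 5)/(-1 + 6))*(-⅙ - 4)) = -92*(60 + (7/5)*(-25/6)) = -92*(60 - 35/6) = -92*325/6 = -14950/3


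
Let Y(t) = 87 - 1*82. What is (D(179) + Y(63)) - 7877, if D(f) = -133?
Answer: -8005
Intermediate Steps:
Y(t) = 5 (Y(t) = 87 - 82 = 5)
(D(179) + Y(63)) - 7877 = (-133 + 5) - 7877 = -128 - 7877 = -8005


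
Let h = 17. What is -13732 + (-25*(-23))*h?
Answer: -3957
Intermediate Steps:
-13732 + (-25*(-23))*h = -13732 - 25*(-23)*17 = -13732 + 575*17 = -13732 + 9775 = -3957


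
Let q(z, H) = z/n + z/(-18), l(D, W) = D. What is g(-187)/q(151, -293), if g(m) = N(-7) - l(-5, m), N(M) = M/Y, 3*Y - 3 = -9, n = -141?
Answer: -7191/8003 ≈ -0.89854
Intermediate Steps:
Y = -2 (Y = 1 + (⅓)*(-9) = 1 - 3 = -2)
N(M) = -M/2 (N(M) = M/(-2) = M*(-½) = -M/2)
q(z, H) = -53*z/846 (q(z, H) = z/(-141) + z/(-18) = z*(-1/141) + z*(-1/18) = -z/141 - z/18 = -53*z/846)
g(m) = 17/2 (g(m) = -½*(-7) - 1*(-5) = 7/2 + 5 = 17/2)
g(-187)/q(151, -293) = 17/(2*((-53/846*151))) = 17/(2*(-8003/846)) = (17/2)*(-846/8003) = -7191/8003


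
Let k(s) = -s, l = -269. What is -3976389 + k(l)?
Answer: -3976120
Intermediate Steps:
-3976389 + k(l) = -3976389 - 1*(-269) = -3976389 + 269 = -3976120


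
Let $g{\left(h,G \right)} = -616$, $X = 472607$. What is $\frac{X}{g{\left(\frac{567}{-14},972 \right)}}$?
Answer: $- \frac{472607}{616} \approx -767.22$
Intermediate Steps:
$\frac{X}{g{\left(\frac{567}{-14},972 \right)}} = \frac{472607}{-616} = 472607 \left(- \frac{1}{616}\right) = - \frac{472607}{616}$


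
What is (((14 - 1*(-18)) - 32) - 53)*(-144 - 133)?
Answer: 14681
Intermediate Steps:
(((14 - 1*(-18)) - 32) - 53)*(-144 - 133) = (((14 + 18) - 32) - 53)*(-277) = ((32 - 32) - 53)*(-277) = (0 - 53)*(-277) = -53*(-277) = 14681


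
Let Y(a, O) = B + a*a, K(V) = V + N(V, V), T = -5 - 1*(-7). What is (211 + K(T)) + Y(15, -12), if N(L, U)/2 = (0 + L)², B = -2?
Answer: 444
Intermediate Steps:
T = 2 (T = -5 + 7 = 2)
N(L, U) = 2*L² (N(L, U) = 2*(0 + L)² = 2*L²)
K(V) = V + 2*V²
Y(a, O) = -2 + a² (Y(a, O) = -2 + a*a = -2 + a²)
(211 + K(T)) + Y(15, -12) = (211 + 2*(1 + 2*2)) + (-2 + 15²) = (211 + 2*(1 + 4)) + (-2 + 225) = (211 + 2*5) + 223 = (211 + 10) + 223 = 221 + 223 = 444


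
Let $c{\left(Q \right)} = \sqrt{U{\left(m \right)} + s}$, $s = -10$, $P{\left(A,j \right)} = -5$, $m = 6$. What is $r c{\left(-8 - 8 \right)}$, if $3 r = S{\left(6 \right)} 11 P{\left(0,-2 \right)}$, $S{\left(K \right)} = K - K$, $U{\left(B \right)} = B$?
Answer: $0$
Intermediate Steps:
$S{\left(K \right)} = 0$
$c{\left(Q \right)} = 2 i$ ($c{\left(Q \right)} = \sqrt{6 - 10} = \sqrt{-4} = 2 i$)
$r = 0$ ($r = \frac{0 \cdot 11 \left(-5\right)}{3} = \frac{0 \left(-5\right)}{3} = \frac{1}{3} \cdot 0 = 0$)
$r c{\left(-8 - 8 \right)} = 0 \cdot 2 i = 0$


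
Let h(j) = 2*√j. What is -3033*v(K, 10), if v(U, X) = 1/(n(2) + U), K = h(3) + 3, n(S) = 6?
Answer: -9099/23 + 2022*√3/23 ≈ -243.34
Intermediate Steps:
K = 3 + 2*√3 (K = 2*√3 + 3 = 3 + 2*√3 ≈ 6.4641)
v(U, X) = 1/(6 + U)
-3033*v(K, 10) = -3033/(6 + (3 + 2*√3)) = -3033/(9 + 2*√3)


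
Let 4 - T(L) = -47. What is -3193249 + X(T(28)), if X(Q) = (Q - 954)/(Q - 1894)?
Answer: -5885157004/1843 ≈ -3.1932e+6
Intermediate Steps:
T(L) = 51 (T(L) = 4 - 1*(-47) = 4 + 47 = 51)
X(Q) = (-954 + Q)/(-1894 + Q)
-3193249 + X(T(28)) = -3193249 + (-954 + 51)/(-1894 + 51) = -3193249 - 903/(-1843) = -3193249 - 1/1843*(-903) = -3193249 + 903/1843 = -5885157004/1843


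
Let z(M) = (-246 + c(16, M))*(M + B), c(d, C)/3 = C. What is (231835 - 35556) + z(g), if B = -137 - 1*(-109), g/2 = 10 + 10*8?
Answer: 240967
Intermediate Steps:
g = 180 (g = 2*(10 + 10*8) = 2*(10 + 80) = 2*90 = 180)
c(d, C) = 3*C
B = -28 (B = -137 + 109 = -28)
z(M) = (-246 + 3*M)*(-28 + M) (z(M) = (-246 + 3*M)*(M - 28) = (-246 + 3*M)*(-28 + M))
(231835 - 35556) + z(g) = (231835 - 35556) + (6888 - 330*180 + 3*180²) = 196279 + (6888 - 59400 + 3*32400) = 196279 + (6888 - 59400 + 97200) = 196279 + 44688 = 240967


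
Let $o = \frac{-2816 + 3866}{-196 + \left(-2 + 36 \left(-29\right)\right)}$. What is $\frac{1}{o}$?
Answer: $- \frac{207}{175} \approx -1.1829$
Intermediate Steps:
$o = - \frac{175}{207}$ ($o = \frac{1050}{-196 - 1046} = \frac{1050}{-1242} = 1050 \left(- \frac{1}{1242}\right) = - \frac{175}{207} \approx -0.84541$)
$\frac{1}{o} = \frac{1}{- \frac{175}{207}} = - \frac{207}{175}$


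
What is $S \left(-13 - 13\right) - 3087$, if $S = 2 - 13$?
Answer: $-2801$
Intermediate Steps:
$S = -11$
$S \left(-13 - 13\right) - 3087 = - 11 \left(-13 - 13\right) - 3087 = \left(-11\right) \left(-26\right) - 3087 = 286 - 3087 = -2801$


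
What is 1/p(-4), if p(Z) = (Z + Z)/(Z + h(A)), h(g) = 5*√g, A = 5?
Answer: ½ - 5*√5/8 ≈ -0.89754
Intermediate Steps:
p(Z) = 2*Z/(Z + 5*√5) (p(Z) = (Z + Z)/(Z + 5*√5) = (2*Z)/(Z + 5*√5) = 2*Z/(Z + 5*√5))
1/p(-4) = 1/(2*(-4)/(-4 + 5*√5)) = 1/(-8/(-4 + 5*√5)) = ½ - 5*√5/8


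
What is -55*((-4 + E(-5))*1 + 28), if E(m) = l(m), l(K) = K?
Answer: -1045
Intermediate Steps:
E(m) = m
-55*((-4 + E(-5))*1 + 28) = -55*((-4 - 5)*1 + 28) = -55*(-9*1 + 28) = -55*(-9 + 28) = -55*19 = -1045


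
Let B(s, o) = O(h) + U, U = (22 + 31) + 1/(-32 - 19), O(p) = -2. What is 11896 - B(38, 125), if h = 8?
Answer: 604096/51 ≈ 11845.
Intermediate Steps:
U = 2702/51 (U = 53 + 1/(-51) = 53 - 1/51 = 2702/51 ≈ 52.980)
B(s, o) = 2600/51 (B(s, o) = -2 + 2702/51 = 2600/51)
11896 - B(38, 125) = 11896 - 1*2600/51 = 11896 - 2600/51 = 604096/51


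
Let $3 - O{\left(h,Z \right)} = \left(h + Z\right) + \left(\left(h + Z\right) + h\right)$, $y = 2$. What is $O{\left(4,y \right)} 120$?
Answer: $-1560$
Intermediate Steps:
$O{\left(h,Z \right)} = 3 - 3 h - 2 Z$ ($O{\left(h,Z \right)} = 3 - \left(\left(h + Z\right) + \left(\left(h + Z\right) + h\right)\right) = 3 - \left(\left(Z + h\right) + \left(\left(Z + h\right) + h\right)\right) = 3 - \left(\left(Z + h\right) + \left(Z + 2 h\right)\right) = 3 - \left(2 Z + 3 h\right) = 3 - 3 h - 2 Z$)
$O{\left(4,y \right)} 120 = \left(3 - 12 - 4\right) 120 = \left(-13\right) 120 = -1560$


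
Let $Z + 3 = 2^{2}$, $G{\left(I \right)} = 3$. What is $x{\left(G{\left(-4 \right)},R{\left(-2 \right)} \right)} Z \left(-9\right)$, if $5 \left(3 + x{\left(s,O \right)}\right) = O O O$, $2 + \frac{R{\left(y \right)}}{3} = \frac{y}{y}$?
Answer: $\frac{378}{5} \approx 75.6$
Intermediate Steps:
$Z = 1$ ($Z = -3 + 2^{2} = -3 + 4 = 1$)
$R{\left(y \right)} = -3$ ($R{\left(y \right)} = -6 + 3 \frac{y}{y} = -6 + 3 \cdot 1 = -6 + 3 = -3$)
$x{\left(s,O \right)} = -3 + \frac{O^{3}}{5}$ ($x{\left(s,O \right)} = -3 + \frac{O O O}{5} = -3 + \frac{O^{2} O}{5} = -3 + \frac{O^{3}}{5}$)
$x{\left(G{\left(-4 \right)},R{\left(-2 \right)} \right)} Z \left(-9\right) = \left(-3 + \frac{\left(-3\right)^{3}}{5}\right) 1 \left(-9\right) = \left(-3 + \frac{1}{5} \left(-27\right)\right) 1 \left(-9\right) = \left(-3 - \frac{27}{5}\right) 1 \left(-9\right) = \left(- \frac{42}{5}\right) 1 \left(-9\right) = \left(- \frac{42}{5}\right) \left(-9\right) = \frac{378}{5}$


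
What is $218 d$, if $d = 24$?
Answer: $5232$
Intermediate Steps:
$218 d = 218 \cdot 24 = 5232$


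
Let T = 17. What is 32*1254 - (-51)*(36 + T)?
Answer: 42831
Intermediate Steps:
32*1254 - (-51)*(36 + T) = 32*1254 - (-51)*(36 + 17) = 40128 - (-51)*53 = 40128 - 1*(-2703) = 40128 + 2703 = 42831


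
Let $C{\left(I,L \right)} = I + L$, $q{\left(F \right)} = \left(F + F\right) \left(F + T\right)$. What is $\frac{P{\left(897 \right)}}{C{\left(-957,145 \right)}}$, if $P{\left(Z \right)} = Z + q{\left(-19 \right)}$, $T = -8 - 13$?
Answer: $- \frac{2417}{812} \approx -2.9766$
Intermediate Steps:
$T = -21$
$q{\left(F \right)} = 2 F \left(-21 + F\right)$ ($q{\left(F \right)} = \left(F + F\right) \left(F - 21\right) = 2 F \left(-21 + F\right)$)
$P{\left(Z \right)} = 1520 + Z$ ($P{\left(Z \right)} = Z + 2 \left(-19\right) \left(-21 - 19\right) = Z + 2 \left(-19\right) \left(-40\right) = Z + 1520 = 1520 + Z$)
$\frac{P{\left(897 \right)}}{C{\left(-957,145 \right)}} = \frac{1520 + 897}{-957 + 145} = \frac{2417}{-812} = 2417 \left(- \frac{1}{812}\right) = - \frac{2417}{812}$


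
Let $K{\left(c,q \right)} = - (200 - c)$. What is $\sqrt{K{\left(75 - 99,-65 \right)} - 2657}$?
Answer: $i \sqrt{2881} \approx 53.675 i$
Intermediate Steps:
$K{\left(c,q \right)} = -200 + c$
$\sqrt{K{\left(75 - 99,-65 \right)} - 2657} = \sqrt{\left(-200 + \left(75 - 99\right)\right) - 2657} = \sqrt{\left(-200 - 24\right) - 2657} = \sqrt{-224 - 2657} = \sqrt{-2881} = i \sqrt{2881}$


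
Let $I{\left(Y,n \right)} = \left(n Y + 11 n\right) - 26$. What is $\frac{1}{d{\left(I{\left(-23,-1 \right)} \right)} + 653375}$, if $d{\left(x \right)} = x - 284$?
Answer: $\frac{1}{653077} \approx 1.5312 \cdot 10^{-6}$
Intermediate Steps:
$I{\left(Y,n \right)} = -26 + 11 n + Y n$ ($I{\left(Y,n \right)} = \left(Y n + 11 n\right) - 26 = \left(11 n + Y n\right) - 26 = -26 + 11 n + Y n$)
$d{\left(x \right)} = -284 + x$ ($d{\left(x \right)} = x - 284 = -284 + x$)
$\frac{1}{d{\left(I{\left(-23,-1 \right)} \right)} + 653375} = \frac{1}{\left(-284 - 14\right) + 653375} = \frac{1}{-298 + 653375} = \frac{1}{653077}$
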